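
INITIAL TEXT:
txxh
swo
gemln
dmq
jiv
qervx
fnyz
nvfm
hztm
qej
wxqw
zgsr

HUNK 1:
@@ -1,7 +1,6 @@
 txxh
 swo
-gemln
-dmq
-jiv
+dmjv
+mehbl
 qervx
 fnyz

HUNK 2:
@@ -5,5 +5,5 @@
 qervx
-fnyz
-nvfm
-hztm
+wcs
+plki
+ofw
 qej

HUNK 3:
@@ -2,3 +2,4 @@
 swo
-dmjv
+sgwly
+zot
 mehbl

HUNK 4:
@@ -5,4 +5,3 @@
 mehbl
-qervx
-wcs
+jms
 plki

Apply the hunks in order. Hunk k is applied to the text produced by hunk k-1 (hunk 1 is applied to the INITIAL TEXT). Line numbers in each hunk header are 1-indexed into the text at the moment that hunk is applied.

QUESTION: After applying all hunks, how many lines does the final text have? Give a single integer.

Hunk 1: at line 1 remove [gemln,dmq,jiv] add [dmjv,mehbl] -> 11 lines: txxh swo dmjv mehbl qervx fnyz nvfm hztm qej wxqw zgsr
Hunk 2: at line 5 remove [fnyz,nvfm,hztm] add [wcs,plki,ofw] -> 11 lines: txxh swo dmjv mehbl qervx wcs plki ofw qej wxqw zgsr
Hunk 3: at line 2 remove [dmjv] add [sgwly,zot] -> 12 lines: txxh swo sgwly zot mehbl qervx wcs plki ofw qej wxqw zgsr
Hunk 4: at line 5 remove [qervx,wcs] add [jms] -> 11 lines: txxh swo sgwly zot mehbl jms plki ofw qej wxqw zgsr
Final line count: 11

Answer: 11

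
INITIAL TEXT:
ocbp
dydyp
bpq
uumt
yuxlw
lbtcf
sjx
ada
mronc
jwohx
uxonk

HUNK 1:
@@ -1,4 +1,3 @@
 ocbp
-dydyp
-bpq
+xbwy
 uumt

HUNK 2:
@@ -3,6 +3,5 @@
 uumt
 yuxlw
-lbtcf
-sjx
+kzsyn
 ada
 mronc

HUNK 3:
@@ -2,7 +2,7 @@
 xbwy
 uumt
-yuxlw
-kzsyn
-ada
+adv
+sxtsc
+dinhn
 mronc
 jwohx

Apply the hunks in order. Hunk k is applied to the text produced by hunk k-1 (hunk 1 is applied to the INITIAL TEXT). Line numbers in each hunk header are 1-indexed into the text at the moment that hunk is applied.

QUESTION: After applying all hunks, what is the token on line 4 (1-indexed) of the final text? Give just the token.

Answer: adv

Derivation:
Hunk 1: at line 1 remove [dydyp,bpq] add [xbwy] -> 10 lines: ocbp xbwy uumt yuxlw lbtcf sjx ada mronc jwohx uxonk
Hunk 2: at line 3 remove [lbtcf,sjx] add [kzsyn] -> 9 lines: ocbp xbwy uumt yuxlw kzsyn ada mronc jwohx uxonk
Hunk 3: at line 2 remove [yuxlw,kzsyn,ada] add [adv,sxtsc,dinhn] -> 9 lines: ocbp xbwy uumt adv sxtsc dinhn mronc jwohx uxonk
Final line 4: adv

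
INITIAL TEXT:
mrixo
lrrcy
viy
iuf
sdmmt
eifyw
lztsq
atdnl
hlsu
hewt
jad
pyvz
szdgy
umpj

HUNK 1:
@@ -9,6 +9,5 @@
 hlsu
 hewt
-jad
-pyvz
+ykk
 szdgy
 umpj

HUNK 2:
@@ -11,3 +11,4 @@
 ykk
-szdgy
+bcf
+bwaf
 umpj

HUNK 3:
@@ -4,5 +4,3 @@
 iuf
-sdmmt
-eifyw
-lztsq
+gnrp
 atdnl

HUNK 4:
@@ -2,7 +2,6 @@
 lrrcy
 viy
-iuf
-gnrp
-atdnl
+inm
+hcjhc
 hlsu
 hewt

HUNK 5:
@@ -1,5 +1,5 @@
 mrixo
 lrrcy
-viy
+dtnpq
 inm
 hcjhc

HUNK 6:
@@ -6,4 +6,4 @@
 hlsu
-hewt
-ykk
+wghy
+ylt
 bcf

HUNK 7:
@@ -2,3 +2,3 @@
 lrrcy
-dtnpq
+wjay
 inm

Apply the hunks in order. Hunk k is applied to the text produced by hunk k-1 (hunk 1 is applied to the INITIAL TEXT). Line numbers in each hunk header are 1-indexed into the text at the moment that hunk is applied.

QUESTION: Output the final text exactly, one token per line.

Answer: mrixo
lrrcy
wjay
inm
hcjhc
hlsu
wghy
ylt
bcf
bwaf
umpj

Derivation:
Hunk 1: at line 9 remove [jad,pyvz] add [ykk] -> 13 lines: mrixo lrrcy viy iuf sdmmt eifyw lztsq atdnl hlsu hewt ykk szdgy umpj
Hunk 2: at line 11 remove [szdgy] add [bcf,bwaf] -> 14 lines: mrixo lrrcy viy iuf sdmmt eifyw lztsq atdnl hlsu hewt ykk bcf bwaf umpj
Hunk 3: at line 4 remove [sdmmt,eifyw,lztsq] add [gnrp] -> 12 lines: mrixo lrrcy viy iuf gnrp atdnl hlsu hewt ykk bcf bwaf umpj
Hunk 4: at line 2 remove [iuf,gnrp,atdnl] add [inm,hcjhc] -> 11 lines: mrixo lrrcy viy inm hcjhc hlsu hewt ykk bcf bwaf umpj
Hunk 5: at line 1 remove [viy] add [dtnpq] -> 11 lines: mrixo lrrcy dtnpq inm hcjhc hlsu hewt ykk bcf bwaf umpj
Hunk 6: at line 6 remove [hewt,ykk] add [wghy,ylt] -> 11 lines: mrixo lrrcy dtnpq inm hcjhc hlsu wghy ylt bcf bwaf umpj
Hunk 7: at line 2 remove [dtnpq] add [wjay] -> 11 lines: mrixo lrrcy wjay inm hcjhc hlsu wghy ylt bcf bwaf umpj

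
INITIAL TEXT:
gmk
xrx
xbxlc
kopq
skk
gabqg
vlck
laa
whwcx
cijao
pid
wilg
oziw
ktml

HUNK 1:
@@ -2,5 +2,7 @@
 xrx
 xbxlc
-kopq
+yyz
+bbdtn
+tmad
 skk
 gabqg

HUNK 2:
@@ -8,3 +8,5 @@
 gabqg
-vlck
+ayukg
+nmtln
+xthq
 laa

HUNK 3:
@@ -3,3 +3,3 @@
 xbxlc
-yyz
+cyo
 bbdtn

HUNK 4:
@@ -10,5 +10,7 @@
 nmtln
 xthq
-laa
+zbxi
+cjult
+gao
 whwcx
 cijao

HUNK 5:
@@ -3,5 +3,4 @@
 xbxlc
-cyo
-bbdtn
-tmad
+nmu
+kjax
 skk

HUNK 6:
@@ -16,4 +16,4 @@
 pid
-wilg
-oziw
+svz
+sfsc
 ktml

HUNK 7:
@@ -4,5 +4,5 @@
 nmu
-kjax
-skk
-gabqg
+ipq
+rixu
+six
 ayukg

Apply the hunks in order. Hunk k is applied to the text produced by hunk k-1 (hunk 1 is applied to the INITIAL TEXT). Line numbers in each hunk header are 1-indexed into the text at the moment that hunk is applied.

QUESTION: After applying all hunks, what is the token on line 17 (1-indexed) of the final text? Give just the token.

Answer: svz

Derivation:
Hunk 1: at line 2 remove [kopq] add [yyz,bbdtn,tmad] -> 16 lines: gmk xrx xbxlc yyz bbdtn tmad skk gabqg vlck laa whwcx cijao pid wilg oziw ktml
Hunk 2: at line 8 remove [vlck] add [ayukg,nmtln,xthq] -> 18 lines: gmk xrx xbxlc yyz bbdtn tmad skk gabqg ayukg nmtln xthq laa whwcx cijao pid wilg oziw ktml
Hunk 3: at line 3 remove [yyz] add [cyo] -> 18 lines: gmk xrx xbxlc cyo bbdtn tmad skk gabqg ayukg nmtln xthq laa whwcx cijao pid wilg oziw ktml
Hunk 4: at line 10 remove [laa] add [zbxi,cjult,gao] -> 20 lines: gmk xrx xbxlc cyo bbdtn tmad skk gabqg ayukg nmtln xthq zbxi cjult gao whwcx cijao pid wilg oziw ktml
Hunk 5: at line 3 remove [cyo,bbdtn,tmad] add [nmu,kjax] -> 19 lines: gmk xrx xbxlc nmu kjax skk gabqg ayukg nmtln xthq zbxi cjult gao whwcx cijao pid wilg oziw ktml
Hunk 6: at line 16 remove [wilg,oziw] add [svz,sfsc] -> 19 lines: gmk xrx xbxlc nmu kjax skk gabqg ayukg nmtln xthq zbxi cjult gao whwcx cijao pid svz sfsc ktml
Hunk 7: at line 4 remove [kjax,skk,gabqg] add [ipq,rixu,six] -> 19 lines: gmk xrx xbxlc nmu ipq rixu six ayukg nmtln xthq zbxi cjult gao whwcx cijao pid svz sfsc ktml
Final line 17: svz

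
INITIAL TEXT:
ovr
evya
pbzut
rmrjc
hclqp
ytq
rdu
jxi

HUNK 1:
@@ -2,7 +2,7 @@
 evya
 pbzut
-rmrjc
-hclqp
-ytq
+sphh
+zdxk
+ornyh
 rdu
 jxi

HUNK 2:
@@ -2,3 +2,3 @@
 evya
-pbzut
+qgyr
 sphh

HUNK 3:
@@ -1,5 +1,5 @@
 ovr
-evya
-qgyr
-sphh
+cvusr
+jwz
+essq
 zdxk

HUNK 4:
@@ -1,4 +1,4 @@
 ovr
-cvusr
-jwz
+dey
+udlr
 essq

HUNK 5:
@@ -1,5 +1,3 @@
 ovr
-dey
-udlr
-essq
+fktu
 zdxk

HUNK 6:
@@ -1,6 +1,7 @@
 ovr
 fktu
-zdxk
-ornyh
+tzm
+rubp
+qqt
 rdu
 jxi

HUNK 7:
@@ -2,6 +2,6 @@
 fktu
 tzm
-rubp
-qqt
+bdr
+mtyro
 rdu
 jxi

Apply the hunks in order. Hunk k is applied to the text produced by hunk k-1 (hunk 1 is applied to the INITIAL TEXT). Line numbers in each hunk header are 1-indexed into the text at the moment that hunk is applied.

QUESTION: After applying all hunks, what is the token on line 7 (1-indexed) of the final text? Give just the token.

Hunk 1: at line 2 remove [rmrjc,hclqp,ytq] add [sphh,zdxk,ornyh] -> 8 lines: ovr evya pbzut sphh zdxk ornyh rdu jxi
Hunk 2: at line 2 remove [pbzut] add [qgyr] -> 8 lines: ovr evya qgyr sphh zdxk ornyh rdu jxi
Hunk 3: at line 1 remove [evya,qgyr,sphh] add [cvusr,jwz,essq] -> 8 lines: ovr cvusr jwz essq zdxk ornyh rdu jxi
Hunk 4: at line 1 remove [cvusr,jwz] add [dey,udlr] -> 8 lines: ovr dey udlr essq zdxk ornyh rdu jxi
Hunk 5: at line 1 remove [dey,udlr,essq] add [fktu] -> 6 lines: ovr fktu zdxk ornyh rdu jxi
Hunk 6: at line 1 remove [zdxk,ornyh] add [tzm,rubp,qqt] -> 7 lines: ovr fktu tzm rubp qqt rdu jxi
Hunk 7: at line 2 remove [rubp,qqt] add [bdr,mtyro] -> 7 lines: ovr fktu tzm bdr mtyro rdu jxi
Final line 7: jxi

Answer: jxi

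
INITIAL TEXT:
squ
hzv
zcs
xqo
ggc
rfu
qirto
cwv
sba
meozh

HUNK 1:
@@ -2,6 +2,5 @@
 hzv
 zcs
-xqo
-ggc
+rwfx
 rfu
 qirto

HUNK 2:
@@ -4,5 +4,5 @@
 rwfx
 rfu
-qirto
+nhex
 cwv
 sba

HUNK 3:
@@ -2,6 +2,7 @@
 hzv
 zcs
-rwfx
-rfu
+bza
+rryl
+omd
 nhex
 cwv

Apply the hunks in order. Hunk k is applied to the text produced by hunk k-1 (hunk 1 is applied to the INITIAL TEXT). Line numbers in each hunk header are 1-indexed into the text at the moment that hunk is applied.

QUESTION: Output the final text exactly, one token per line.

Hunk 1: at line 2 remove [xqo,ggc] add [rwfx] -> 9 lines: squ hzv zcs rwfx rfu qirto cwv sba meozh
Hunk 2: at line 4 remove [qirto] add [nhex] -> 9 lines: squ hzv zcs rwfx rfu nhex cwv sba meozh
Hunk 3: at line 2 remove [rwfx,rfu] add [bza,rryl,omd] -> 10 lines: squ hzv zcs bza rryl omd nhex cwv sba meozh

Answer: squ
hzv
zcs
bza
rryl
omd
nhex
cwv
sba
meozh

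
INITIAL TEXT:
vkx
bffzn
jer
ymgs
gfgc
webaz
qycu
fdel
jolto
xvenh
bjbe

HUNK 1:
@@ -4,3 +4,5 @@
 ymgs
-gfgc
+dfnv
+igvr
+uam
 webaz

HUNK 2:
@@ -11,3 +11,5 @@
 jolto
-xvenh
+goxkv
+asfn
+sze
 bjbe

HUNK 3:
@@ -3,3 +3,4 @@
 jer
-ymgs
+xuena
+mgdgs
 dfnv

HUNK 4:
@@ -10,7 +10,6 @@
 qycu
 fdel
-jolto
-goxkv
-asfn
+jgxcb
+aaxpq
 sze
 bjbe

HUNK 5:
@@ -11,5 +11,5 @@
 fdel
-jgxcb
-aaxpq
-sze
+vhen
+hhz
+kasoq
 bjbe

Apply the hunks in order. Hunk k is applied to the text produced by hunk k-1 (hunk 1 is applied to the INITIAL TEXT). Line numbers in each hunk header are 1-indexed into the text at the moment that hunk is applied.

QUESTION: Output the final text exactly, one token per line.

Hunk 1: at line 4 remove [gfgc] add [dfnv,igvr,uam] -> 13 lines: vkx bffzn jer ymgs dfnv igvr uam webaz qycu fdel jolto xvenh bjbe
Hunk 2: at line 11 remove [xvenh] add [goxkv,asfn,sze] -> 15 lines: vkx bffzn jer ymgs dfnv igvr uam webaz qycu fdel jolto goxkv asfn sze bjbe
Hunk 3: at line 3 remove [ymgs] add [xuena,mgdgs] -> 16 lines: vkx bffzn jer xuena mgdgs dfnv igvr uam webaz qycu fdel jolto goxkv asfn sze bjbe
Hunk 4: at line 10 remove [jolto,goxkv,asfn] add [jgxcb,aaxpq] -> 15 lines: vkx bffzn jer xuena mgdgs dfnv igvr uam webaz qycu fdel jgxcb aaxpq sze bjbe
Hunk 5: at line 11 remove [jgxcb,aaxpq,sze] add [vhen,hhz,kasoq] -> 15 lines: vkx bffzn jer xuena mgdgs dfnv igvr uam webaz qycu fdel vhen hhz kasoq bjbe

Answer: vkx
bffzn
jer
xuena
mgdgs
dfnv
igvr
uam
webaz
qycu
fdel
vhen
hhz
kasoq
bjbe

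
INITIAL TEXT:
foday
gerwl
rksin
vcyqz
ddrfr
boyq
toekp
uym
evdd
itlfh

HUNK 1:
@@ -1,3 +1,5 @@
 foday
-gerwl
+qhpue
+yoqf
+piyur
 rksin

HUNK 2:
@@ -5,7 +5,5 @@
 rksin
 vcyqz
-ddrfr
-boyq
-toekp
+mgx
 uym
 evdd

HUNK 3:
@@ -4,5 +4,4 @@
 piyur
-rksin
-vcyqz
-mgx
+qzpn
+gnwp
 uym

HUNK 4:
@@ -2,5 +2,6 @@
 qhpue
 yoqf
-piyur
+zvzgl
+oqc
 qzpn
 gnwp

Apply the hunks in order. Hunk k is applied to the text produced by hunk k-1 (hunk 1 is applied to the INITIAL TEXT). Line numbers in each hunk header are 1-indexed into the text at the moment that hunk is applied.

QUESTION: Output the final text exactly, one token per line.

Answer: foday
qhpue
yoqf
zvzgl
oqc
qzpn
gnwp
uym
evdd
itlfh

Derivation:
Hunk 1: at line 1 remove [gerwl] add [qhpue,yoqf,piyur] -> 12 lines: foday qhpue yoqf piyur rksin vcyqz ddrfr boyq toekp uym evdd itlfh
Hunk 2: at line 5 remove [ddrfr,boyq,toekp] add [mgx] -> 10 lines: foday qhpue yoqf piyur rksin vcyqz mgx uym evdd itlfh
Hunk 3: at line 4 remove [rksin,vcyqz,mgx] add [qzpn,gnwp] -> 9 lines: foday qhpue yoqf piyur qzpn gnwp uym evdd itlfh
Hunk 4: at line 2 remove [piyur] add [zvzgl,oqc] -> 10 lines: foday qhpue yoqf zvzgl oqc qzpn gnwp uym evdd itlfh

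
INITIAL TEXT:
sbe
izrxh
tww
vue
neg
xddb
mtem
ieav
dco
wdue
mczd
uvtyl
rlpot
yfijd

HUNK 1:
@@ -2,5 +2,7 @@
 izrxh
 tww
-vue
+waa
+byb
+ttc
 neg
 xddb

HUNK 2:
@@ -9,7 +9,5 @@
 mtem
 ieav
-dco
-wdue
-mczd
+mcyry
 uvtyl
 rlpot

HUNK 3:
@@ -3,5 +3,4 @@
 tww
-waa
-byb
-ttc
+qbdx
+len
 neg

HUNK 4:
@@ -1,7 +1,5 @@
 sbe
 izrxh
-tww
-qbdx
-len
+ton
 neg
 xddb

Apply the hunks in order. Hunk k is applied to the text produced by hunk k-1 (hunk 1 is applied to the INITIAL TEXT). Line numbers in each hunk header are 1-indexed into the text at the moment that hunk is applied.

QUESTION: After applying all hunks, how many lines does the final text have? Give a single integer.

Answer: 11

Derivation:
Hunk 1: at line 2 remove [vue] add [waa,byb,ttc] -> 16 lines: sbe izrxh tww waa byb ttc neg xddb mtem ieav dco wdue mczd uvtyl rlpot yfijd
Hunk 2: at line 9 remove [dco,wdue,mczd] add [mcyry] -> 14 lines: sbe izrxh tww waa byb ttc neg xddb mtem ieav mcyry uvtyl rlpot yfijd
Hunk 3: at line 3 remove [waa,byb,ttc] add [qbdx,len] -> 13 lines: sbe izrxh tww qbdx len neg xddb mtem ieav mcyry uvtyl rlpot yfijd
Hunk 4: at line 1 remove [tww,qbdx,len] add [ton] -> 11 lines: sbe izrxh ton neg xddb mtem ieav mcyry uvtyl rlpot yfijd
Final line count: 11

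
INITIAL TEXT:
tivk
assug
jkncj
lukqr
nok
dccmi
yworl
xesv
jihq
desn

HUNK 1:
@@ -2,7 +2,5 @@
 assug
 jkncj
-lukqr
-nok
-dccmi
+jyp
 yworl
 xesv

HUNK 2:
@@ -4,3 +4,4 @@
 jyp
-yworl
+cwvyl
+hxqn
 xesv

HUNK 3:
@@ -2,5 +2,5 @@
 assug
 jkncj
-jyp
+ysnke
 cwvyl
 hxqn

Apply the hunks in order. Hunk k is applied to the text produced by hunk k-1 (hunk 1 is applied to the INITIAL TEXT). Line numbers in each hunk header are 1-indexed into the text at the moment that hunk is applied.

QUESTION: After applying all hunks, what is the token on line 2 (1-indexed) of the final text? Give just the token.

Answer: assug

Derivation:
Hunk 1: at line 2 remove [lukqr,nok,dccmi] add [jyp] -> 8 lines: tivk assug jkncj jyp yworl xesv jihq desn
Hunk 2: at line 4 remove [yworl] add [cwvyl,hxqn] -> 9 lines: tivk assug jkncj jyp cwvyl hxqn xesv jihq desn
Hunk 3: at line 2 remove [jyp] add [ysnke] -> 9 lines: tivk assug jkncj ysnke cwvyl hxqn xesv jihq desn
Final line 2: assug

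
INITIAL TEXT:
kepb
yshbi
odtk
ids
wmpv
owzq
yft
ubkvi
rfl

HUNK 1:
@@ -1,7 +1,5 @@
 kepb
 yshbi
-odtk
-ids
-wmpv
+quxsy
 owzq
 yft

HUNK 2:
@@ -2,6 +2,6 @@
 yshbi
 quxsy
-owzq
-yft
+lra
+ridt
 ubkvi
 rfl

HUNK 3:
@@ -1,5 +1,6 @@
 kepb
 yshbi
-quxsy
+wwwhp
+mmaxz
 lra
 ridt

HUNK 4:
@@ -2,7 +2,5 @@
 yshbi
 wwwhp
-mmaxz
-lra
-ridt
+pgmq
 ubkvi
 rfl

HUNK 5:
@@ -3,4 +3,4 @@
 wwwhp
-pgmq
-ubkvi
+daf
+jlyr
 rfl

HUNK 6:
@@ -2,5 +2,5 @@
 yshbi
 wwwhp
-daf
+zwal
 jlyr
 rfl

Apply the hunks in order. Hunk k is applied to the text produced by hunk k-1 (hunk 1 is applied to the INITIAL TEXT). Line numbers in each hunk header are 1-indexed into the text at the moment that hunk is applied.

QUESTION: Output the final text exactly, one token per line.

Answer: kepb
yshbi
wwwhp
zwal
jlyr
rfl

Derivation:
Hunk 1: at line 1 remove [odtk,ids,wmpv] add [quxsy] -> 7 lines: kepb yshbi quxsy owzq yft ubkvi rfl
Hunk 2: at line 2 remove [owzq,yft] add [lra,ridt] -> 7 lines: kepb yshbi quxsy lra ridt ubkvi rfl
Hunk 3: at line 1 remove [quxsy] add [wwwhp,mmaxz] -> 8 lines: kepb yshbi wwwhp mmaxz lra ridt ubkvi rfl
Hunk 4: at line 2 remove [mmaxz,lra,ridt] add [pgmq] -> 6 lines: kepb yshbi wwwhp pgmq ubkvi rfl
Hunk 5: at line 3 remove [pgmq,ubkvi] add [daf,jlyr] -> 6 lines: kepb yshbi wwwhp daf jlyr rfl
Hunk 6: at line 2 remove [daf] add [zwal] -> 6 lines: kepb yshbi wwwhp zwal jlyr rfl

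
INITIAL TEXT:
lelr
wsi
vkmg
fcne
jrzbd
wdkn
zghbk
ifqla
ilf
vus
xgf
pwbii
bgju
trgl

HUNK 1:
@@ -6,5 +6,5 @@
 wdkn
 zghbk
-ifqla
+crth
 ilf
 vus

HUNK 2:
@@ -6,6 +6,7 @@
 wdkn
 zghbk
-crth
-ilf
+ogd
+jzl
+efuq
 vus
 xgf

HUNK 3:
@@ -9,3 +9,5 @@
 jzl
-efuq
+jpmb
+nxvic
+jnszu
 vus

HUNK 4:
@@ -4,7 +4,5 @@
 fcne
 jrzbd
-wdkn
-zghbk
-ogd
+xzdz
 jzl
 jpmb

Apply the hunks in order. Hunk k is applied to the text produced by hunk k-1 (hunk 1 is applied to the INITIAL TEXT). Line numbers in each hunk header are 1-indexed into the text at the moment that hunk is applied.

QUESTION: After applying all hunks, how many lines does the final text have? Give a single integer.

Hunk 1: at line 6 remove [ifqla] add [crth] -> 14 lines: lelr wsi vkmg fcne jrzbd wdkn zghbk crth ilf vus xgf pwbii bgju trgl
Hunk 2: at line 6 remove [crth,ilf] add [ogd,jzl,efuq] -> 15 lines: lelr wsi vkmg fcne jrzbd wdkn zghbk ogd jzl efuq vus xgf pwbii bgju trgl
Hunk 3: at line 9 remove [efuq] add [jpmb,nxvic,jnszu] -> 17 lines: lelr wsi vkmg fcne jrzbd wdkn zghbk ogd jzl jpmb nxvic jnszu vus xgf pwbii bgju trgl
Hunk 4: at line 4 remove [wdkn,zghbk,ogd] add [xzdz] -> 15 lines: lelr wsi vkmg fcne jrzbd xzdz jzl jpmb nxvic jnszu vus xgf pwbii bgju trgl
Final line count: 15

Answer: 15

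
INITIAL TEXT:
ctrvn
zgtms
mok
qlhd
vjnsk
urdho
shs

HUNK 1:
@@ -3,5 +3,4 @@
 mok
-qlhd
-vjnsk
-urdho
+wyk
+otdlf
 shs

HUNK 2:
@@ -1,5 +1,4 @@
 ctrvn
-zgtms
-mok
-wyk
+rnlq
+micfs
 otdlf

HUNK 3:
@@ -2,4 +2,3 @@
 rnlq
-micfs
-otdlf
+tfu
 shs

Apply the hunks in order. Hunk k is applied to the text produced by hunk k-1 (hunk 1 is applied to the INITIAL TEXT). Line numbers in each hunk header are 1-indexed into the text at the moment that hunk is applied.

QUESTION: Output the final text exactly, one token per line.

Answer: ctrvn
rnlq
tfu
shs

Derivation:
Hunk 1: at line 3 remove [qlhd,vjnsk,urdho] add [wyk,otdlf] -> 6 lines: ctrvn zgtms mok wyk otdlf shs
Hunk 2: at line 1 remove [zgtms,mok,wyk] add [rnlq,micfs] -> 5 lines: ctrvn rnlq micfs otdlf shs
Hunk 3: at line 2 remove [micfs,otdlf] add [tfu] -> 4 lines: ctrvn rnlq tfu shs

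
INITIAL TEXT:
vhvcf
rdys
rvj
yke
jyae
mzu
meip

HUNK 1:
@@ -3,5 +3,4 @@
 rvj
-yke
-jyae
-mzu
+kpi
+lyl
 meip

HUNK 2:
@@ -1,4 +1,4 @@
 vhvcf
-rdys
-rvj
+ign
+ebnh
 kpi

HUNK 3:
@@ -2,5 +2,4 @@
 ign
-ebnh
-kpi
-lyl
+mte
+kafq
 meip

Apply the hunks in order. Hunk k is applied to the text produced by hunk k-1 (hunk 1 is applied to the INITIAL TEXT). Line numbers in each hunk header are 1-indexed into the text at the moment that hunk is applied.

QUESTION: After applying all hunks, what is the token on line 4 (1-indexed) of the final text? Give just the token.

Answer: kafq

Derivation:
Hunk 1: at line 3 remove [yke,jyae,mzu] add [kpi,lyl] -> 6 lines: vhvcf rdys rvj kpi lyl meip
Hunk 2: at line 1 remove [rdys,rvj] add [ign,ebnh] -> 6 lines: vhvcf ign ebnh kpi lyl meip
Hunk 3: at line 2 remove [ebnh,kpi,lyl] add [mte,kafq] -> 5 lines: vhvcf ign mte kafq meip
Final line 4: kafq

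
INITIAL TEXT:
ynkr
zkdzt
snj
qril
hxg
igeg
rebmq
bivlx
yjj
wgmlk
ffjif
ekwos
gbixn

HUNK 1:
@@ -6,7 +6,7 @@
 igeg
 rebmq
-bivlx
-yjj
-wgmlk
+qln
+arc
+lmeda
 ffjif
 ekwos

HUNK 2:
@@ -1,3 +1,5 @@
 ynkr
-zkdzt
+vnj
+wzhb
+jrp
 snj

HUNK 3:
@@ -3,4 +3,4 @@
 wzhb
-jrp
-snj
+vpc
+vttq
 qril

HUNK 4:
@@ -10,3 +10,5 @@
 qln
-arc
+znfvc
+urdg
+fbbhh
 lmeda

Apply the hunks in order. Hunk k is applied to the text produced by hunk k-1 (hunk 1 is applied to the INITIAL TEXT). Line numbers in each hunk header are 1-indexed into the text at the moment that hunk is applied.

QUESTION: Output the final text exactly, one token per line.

Answer: ynkr
vnj
wzhb
vpc
vttq
qril
hxg
igeg
rebmq
qln
znfvc
urdg
fbbhh
lmeda
ffjif
ekwos
gbixn

Derivation:
Hunk 1: at line 6 remove [bivlx,yjj,wgmlk] add [qln,arc,lmeda] -> 13 lines: ynkr zkdzt snj qril hxg igeg rebmq qln arc lmeda ffjif ekwos gbixn
Hunk 2: at line 1 remove [zkdzt] add [vnj,wzhb,jrp] -> 15 lines: ynkr vnj wzhb jrp snj qril hxg igeg rebmq qln arc lmeda ffjif ekwos gbixn
Hunk 3: at line 3 remove [jrp,snj] add [vpc,vttq] -> 15 lines: ynkr vnj wzhb vpc vttq qril hxg igeg rebmq qln arc lmeda ffjif ekwos gbixn
Hunk 4: at line 10 remove [arc] add [znfvc,urdg,fbbhh] -> 17 lines: ynkr vnj wzhb vpc vttq qril hxg igeg rebmq qln znfvc urdg fbbhh lmeda ffjif ekwos gbixn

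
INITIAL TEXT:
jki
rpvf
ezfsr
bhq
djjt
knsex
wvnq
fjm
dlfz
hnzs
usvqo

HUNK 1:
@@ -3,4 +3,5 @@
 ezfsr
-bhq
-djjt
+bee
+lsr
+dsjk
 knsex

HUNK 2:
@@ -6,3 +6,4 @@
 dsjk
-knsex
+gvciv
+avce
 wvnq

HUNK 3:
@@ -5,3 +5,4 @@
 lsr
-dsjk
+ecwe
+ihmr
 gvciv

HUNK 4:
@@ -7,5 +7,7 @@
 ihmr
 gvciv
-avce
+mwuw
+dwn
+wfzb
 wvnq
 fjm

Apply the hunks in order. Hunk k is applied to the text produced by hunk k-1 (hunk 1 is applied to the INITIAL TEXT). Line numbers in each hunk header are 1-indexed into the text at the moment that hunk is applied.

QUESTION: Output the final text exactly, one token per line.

Answer: jki
rpvf
ezfsr
bee
lsr
ecwe
ihmr
gvciv
mwuw
dwn
wfzb
wvnq
fjm
dlfz
hnzs
usvqo

Derivation:
Hunk 1: at line 3 remove [bhq,djjt] add [bee,lsr,dsjk] -> 12 lines: jki rpvf ezfsr bee lsr dsjk knsex wvnq fjm dlfz hnzs usvqo
Hunk 2: at line 6 remove [knsex] add [gvciv,avce] -> 13 lines: jki rpvf ezfsr bee lsr dsjk gvciv avce wvnq fjm dlfz hnzs usvqo
Hunk 3: at line 5 remove [dsjk] add [ecwe,ihmr] -> 14 lines: jki rpvf ezfsr bee lsr ecwe ihmr gvciv avce wvnq fjm dlfz hnzs usvqo
Hunk 4: at line 7 remove [avce] add [mwuw,dwn,wfzb] -> 16 lines: jki rpvf ezfsr bee lsr ecwe ihmr gvciv mwuw dwn wfzb wvnq fjm dlfz hnzs usvqo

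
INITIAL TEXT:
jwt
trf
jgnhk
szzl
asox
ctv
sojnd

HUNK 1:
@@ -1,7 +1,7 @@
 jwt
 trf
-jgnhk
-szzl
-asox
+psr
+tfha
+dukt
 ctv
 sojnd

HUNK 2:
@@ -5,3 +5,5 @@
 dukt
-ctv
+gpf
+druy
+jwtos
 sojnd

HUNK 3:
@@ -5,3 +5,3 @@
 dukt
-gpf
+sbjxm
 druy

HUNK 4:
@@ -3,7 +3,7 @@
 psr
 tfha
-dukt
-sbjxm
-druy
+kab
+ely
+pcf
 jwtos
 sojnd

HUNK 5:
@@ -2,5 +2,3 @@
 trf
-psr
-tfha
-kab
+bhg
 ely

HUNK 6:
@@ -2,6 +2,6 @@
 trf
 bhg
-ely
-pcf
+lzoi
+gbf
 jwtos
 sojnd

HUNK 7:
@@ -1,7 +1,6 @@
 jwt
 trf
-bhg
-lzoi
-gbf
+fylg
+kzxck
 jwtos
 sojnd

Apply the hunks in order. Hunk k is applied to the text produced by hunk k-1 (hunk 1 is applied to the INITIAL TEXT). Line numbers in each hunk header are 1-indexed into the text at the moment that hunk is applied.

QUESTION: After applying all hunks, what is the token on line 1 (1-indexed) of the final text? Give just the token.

Hunk 1: at line 1 remove [jgnhk,szzl,asox] add [psr,tfha,dukt] -> 7 lines: jwt trf psr tfha dukt ctv sojnd
Hunk 2: at line 5 remove [ctv] add [gpf,druy,jwtos] -> 9 lines: jwt trf psr tfha dukt gpf druy jwtos sojnd
Hunk 3: at line 5 remove [gpf] add [sbjxm] -> 9 lines: jwt trf psr tfha dukt sbjxm druy jwtos sojnd
Hunk 4: at line 3 remove [dukt,sbjxm,druy] add [kab,ely,pcf] -> 9 lines: jwt trf psr tfha kab ely pcf jwtos sojnd
Hunk 5: at line 2 remove [psr,tfha,kab] add [bhg] -> 7 lines: jwt trf bhg ely pcf jwtos sojnd
Hunk 6: at line 2 remove [ely,pcf] add [lzoi,gbf] -> 7 lines: jwt trf bhg lzoi gbf jwtos sojnd
Hunk 7: at line 1 remove [bhg,lzoi,gbf] add [fylg,kzxck] -> 6 lines: jwt trf fylg kzxck jwtos sojnd
Final line 1: jwt

Answer: jwt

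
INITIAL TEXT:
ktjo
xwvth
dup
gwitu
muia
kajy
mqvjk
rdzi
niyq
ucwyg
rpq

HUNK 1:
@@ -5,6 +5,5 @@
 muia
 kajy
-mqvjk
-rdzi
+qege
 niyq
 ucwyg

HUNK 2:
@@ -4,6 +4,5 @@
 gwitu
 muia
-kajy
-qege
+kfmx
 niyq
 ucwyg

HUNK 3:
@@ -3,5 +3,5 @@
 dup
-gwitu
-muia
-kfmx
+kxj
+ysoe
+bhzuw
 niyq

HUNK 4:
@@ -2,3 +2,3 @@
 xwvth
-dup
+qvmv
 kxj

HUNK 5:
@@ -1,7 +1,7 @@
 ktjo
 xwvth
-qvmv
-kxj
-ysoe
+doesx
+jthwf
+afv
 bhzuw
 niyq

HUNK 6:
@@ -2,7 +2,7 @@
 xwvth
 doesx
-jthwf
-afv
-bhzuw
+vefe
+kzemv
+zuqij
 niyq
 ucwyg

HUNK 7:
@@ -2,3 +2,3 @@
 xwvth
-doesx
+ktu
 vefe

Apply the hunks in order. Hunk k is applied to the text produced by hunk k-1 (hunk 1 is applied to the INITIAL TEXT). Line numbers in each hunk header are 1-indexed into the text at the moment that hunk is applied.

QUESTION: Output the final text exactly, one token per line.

Answer: ktjo
xwvth
ktu
vefe
kzemv
zuqij
niyq
ucwyg
rpq

Derivation:
Hunk 1: at line 5 remove [mqvjk,rdzi] add [qege] -> 10 lines: ktjo xwvth dup gwitu muia kajy qege niyq ucwyg rpq
Hunk 2: at line 4 remove [kajy,qege] add [kfmx] -> 9 lines: ktjo xwvth dup gwitu muia kfmx niyq ucwyg rpq
Hunk 3: at line 3 remove [gwitu,muia,kfmx] add [kxj,ysoe,bhzuw] -> 9 lines: ktjo xwvth dup kxj ysoe bhzuw niyq ucwyg rpq
Hunk 4: at line 2 remove [dup] add [qvmv] -> 9 lines: ktjo xwvth qvmv kxj ysoe bhzuw niyq ucwyg rpq
Hunk 5: at line 1 remove [qvmv,kxj,ysoe] add [doesx,jthwf,afv] -> 9 lines: ktjo xwvth doesx jthwf afv bhzuw niyq ucwyg rpq
Hunk 6: at line 2 remove [jthwf,afv,bhzuw] add [vefe,kzemv,zuqij] -> 9 lines: ktjo xwvth doesx vefe kzemv zuqij niyq ucwyg rpq
Hunk 7: at line 2 remove [doesx] add [ktu] -> 9 lines: ktjo xwvth ktu vefe kzemv zuqij niyq ucwyg rpq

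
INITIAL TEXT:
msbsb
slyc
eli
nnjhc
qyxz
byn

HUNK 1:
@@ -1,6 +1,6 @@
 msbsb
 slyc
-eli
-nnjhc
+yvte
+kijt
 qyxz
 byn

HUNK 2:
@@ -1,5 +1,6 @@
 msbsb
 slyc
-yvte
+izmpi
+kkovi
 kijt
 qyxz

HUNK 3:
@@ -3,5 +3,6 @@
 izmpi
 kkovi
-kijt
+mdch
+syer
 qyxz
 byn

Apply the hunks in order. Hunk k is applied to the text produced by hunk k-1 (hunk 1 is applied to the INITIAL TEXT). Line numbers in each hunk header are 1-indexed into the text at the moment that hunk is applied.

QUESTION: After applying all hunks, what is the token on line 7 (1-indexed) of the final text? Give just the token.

Answer: qyxz

Derivation:
Hunk 1: at line 1 remove [eli,nnjhc] add [yvte,kijt] -> 6 lines: msbsb slyc yvte kijt qyxz byn
Hunk 2: at line 1 remove [yvte] add [izmpi,kkovi] -> 7 lines: msbsb slyc izmpi kkovi kijt qyxz byn
Hunk 3: at line 3 remove [kijt] add [mdch,syer] -> 8 lines: msbsb slyc izmpi kkovi mdch syer qyxz byn
Final line 7: qyxz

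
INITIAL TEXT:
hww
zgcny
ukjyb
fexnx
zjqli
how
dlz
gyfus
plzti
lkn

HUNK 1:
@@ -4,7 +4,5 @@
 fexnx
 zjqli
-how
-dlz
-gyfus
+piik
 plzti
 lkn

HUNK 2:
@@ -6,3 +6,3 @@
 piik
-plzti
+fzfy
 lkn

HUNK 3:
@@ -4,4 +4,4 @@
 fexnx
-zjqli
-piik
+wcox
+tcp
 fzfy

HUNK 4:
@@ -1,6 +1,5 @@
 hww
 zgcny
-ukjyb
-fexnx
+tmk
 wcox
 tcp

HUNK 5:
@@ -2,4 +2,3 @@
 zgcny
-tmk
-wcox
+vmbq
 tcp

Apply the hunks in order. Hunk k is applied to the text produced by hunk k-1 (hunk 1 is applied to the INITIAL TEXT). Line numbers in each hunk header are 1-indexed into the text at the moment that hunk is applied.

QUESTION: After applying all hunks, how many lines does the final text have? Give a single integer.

Answer: 6

Derivation:
Hunk 1: at line 4 remove [how,dlz,gyfus] add [piik] -> 8 lines: hww zgcny ukjyb fexnx zjqli piik plzti lkn
Hunk 2: at line 6 remove [plzti] add [fzfy] -> 8 lines: hww zgcny ukjyb fexnx zjqli piik fzfy lkn
Hunk 3: at line 4 remove [zjqli,piik] add [wcox,tcp] -> 8 lines: hww zgcny ukjyb fexnx wcox tcp fzfy lkn
Hunk 4: at line 1 remove [ukjyb,fexnx] add [tmk] -> 7 lines: hww zgcny tmk wcox tcp fzfy lkn
Hunk 5: at line 2 remove [tmk,wcox] add [vmbq] -> 6 lines: hww zgcny vmbq tcp fzfy lkn
Final line count: 6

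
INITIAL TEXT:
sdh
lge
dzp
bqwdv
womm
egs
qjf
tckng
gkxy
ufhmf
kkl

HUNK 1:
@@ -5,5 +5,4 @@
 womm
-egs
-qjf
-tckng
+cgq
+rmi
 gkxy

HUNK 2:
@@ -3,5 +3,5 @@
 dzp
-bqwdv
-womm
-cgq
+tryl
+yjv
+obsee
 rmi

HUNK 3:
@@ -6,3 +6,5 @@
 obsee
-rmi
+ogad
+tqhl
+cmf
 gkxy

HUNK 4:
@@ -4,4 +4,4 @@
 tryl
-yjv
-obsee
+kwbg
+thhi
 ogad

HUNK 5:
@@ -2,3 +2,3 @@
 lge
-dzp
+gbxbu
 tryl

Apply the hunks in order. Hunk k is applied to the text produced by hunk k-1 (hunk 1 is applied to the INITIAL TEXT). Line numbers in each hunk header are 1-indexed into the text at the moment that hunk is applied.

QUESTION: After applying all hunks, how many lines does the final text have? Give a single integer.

Answer: 12

Derivation:
Hunk 1: at line 5 remove [egs,qjf,tckng] add [cgq,rmi] -> 10 lines: sdh lge dzp bqwdv womm cgq rmi gkxy ufhmf kkl
Hunk 2: at line 3 remove [bqwdv,womm,cgq] add [tryl,yjv,obsee] -> 10 lines: sdh lge dzp tryl yjv obsee rmi gkxy ufhmf kkl
Hunk 3: at line 6 remove [rmi] add [ogad,tqhl,cmf] -> 12 lines: sdh lge dzp tryl yjv obsee ogad tqhl cmf gkxy ufhmf kkl
Hunk 4: at line 4 remove [yjv,obsee] add [kwbg,thhi] -> 12 lines: sdh lge dzp tryl kwbg thhi ogad tqhl cmf gkxy ufhmf kkl
Hunk 5: at line 2 remove [dzp] add [gbxbu] -> 12 lines: sdh lge gbxbu tryl kwbg thhi ogad tqhl cmf gkxy ufhmf kkl
Final line count: 12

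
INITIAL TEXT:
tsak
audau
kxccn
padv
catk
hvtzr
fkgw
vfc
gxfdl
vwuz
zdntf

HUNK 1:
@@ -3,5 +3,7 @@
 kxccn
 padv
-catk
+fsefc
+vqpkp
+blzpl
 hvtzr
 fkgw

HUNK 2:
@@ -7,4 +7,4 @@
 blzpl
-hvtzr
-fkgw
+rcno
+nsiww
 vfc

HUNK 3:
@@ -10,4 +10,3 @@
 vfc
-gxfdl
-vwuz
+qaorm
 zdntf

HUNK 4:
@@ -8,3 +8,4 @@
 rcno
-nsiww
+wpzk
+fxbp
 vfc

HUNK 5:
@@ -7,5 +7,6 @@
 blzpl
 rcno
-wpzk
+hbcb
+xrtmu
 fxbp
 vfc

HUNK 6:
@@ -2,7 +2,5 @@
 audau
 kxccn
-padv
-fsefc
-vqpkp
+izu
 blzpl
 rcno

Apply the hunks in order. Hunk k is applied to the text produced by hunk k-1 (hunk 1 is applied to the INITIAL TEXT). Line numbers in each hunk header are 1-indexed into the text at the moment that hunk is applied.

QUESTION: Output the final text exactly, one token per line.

Answer: tsak
audau
kxccn
izu
blzpl
rcno
hbcb
xrtmu
fxbp
vfc
qaorm
zdntf

Derivation:
Hunk 1: at line 3 remove [catk] add [fsefc,vqpkp,blzpl] -> 13 lines: tsak audau kxccn padv fsefc vqpkp blzpl hvtzr fkgw vfc gxfdl vwuz zdntf
Hunk 2: at line 7 remove [hvtzr,fkgw] add [rcno,nsiww] -> 13 lines: tsak audau kxccn padv fsefc vqpkp blzpl rcno nsiww vfc gxfdl vwuz zdntf
Hunk 3: at line 10 remove [gxfdl,vwuz] add [qaorm] -> 12 lines: tsak audau kxccn padv fsefc vqpkp blzpl rcno nsiww vfc qaorm zdntf
Hunk 4: at line 8 remove [nsiww] add [wpzk,fxbp] -> 13 lines: tsak audau kxccn padv fsefc vqpkp blzpl rcno wpzk fxbp vfc qaorm zdntf
Hunk 5: at line 7 remove [wpzk] add [hbcb,xrtmu] -> 14 lines: tsak audau kxccn padv fsefc vqpkp blzpl rcno hbcb xrtmu fxbp vfc qaorm zdntf
Hunk 6: at line 2 remove [padv,fsefc,vqpkp] add [izu] -> 12 lines: tsak audau kxccn izu blzpl rcno hbcb xrtmu fxbp vfc qaorm zdntf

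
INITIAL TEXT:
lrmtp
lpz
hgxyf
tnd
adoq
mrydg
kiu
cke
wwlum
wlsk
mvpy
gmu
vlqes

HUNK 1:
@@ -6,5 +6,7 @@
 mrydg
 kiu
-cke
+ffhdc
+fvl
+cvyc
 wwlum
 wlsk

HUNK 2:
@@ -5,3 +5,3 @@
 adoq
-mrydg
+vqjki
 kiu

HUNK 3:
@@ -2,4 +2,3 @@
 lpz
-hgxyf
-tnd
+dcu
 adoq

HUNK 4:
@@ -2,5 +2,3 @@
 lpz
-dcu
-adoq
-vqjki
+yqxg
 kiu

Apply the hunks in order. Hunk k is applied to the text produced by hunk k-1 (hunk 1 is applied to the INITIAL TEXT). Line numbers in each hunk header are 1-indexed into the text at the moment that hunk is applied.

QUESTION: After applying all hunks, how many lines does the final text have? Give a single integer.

Hunk 1: at line 6 remove [cke] add [ffhdc,fvl,cvyc] -> 15 lines: lrmtp lpz hgxyf tnd adoq mrydg kiu ffhdc fvl cvyc wwlum wlsk mvpy gmu vlqes
Hunk 2: at line 5 remove [mrydg] add [vqjki] -> 15 lines: lrmtp lpz hgxyf tnd adoq vqjki kiu ffhdc fvl cvyc wwlum wlsk mvpy gmu vlqes
Hunk 3: at line 2 remove [hgxyf,tnd] add [dcu] -> 14 lines: lrmtp lpz dcu adoq vqjki kiu ffhdc fvl cvyc wwlum wlsk mvpy gmu vlqes
Hunk 4: at line 2 remove [dcu,adoq,vqjki] add [yqxg] -> 12 lines: lrmtp lpz yqxg kiu ffhdc fvl cvyc wwlum wlsk mvpy gmu vlqes
Final line count: 12

Answer: 12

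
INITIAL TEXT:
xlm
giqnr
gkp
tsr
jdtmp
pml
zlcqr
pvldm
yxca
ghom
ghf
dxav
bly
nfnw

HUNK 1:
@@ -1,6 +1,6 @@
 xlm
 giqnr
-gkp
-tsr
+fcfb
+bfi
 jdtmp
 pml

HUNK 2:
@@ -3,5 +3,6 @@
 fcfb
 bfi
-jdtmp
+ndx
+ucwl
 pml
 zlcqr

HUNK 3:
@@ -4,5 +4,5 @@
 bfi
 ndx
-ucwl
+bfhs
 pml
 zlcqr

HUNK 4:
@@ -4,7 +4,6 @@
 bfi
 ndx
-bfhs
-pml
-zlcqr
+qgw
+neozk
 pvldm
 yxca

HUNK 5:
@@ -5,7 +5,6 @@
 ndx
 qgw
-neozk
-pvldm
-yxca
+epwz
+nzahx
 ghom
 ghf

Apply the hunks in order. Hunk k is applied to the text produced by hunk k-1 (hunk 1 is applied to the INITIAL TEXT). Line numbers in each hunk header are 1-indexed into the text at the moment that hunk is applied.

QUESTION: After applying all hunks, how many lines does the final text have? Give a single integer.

Hunk 1: at line 1 remove [gkp,tsr] add [fcfb,bfi] -> 14 lines: xlm giqnr fcfb bfi jdtmp pml zlcqr pvldm yxca ghom ghf dxav bly nfnw
Hunk 2: at line 3 remove [jdtmp] add [ndx,ucwl] -> 15 lines: xlm giqnr fcfb bfi ndx ucwl pml zlcqr pvldm yxca ghom ghf dxav bly nfnw
Hunk 3: at line 4 remove [ucwl] add [bfhs] -> 15 lines: xlm giqnr fcfb bfi ndx bfhs pml zlcqr pvldm yxca ghom ghf dxav bly nfnw
Hunk 4: at line 4 remove [bfhs,pml,zlcqr] add [qgw,neozk] -> 14 lines: xlm giqnr fcfb bfi ndx qgw neozk pvldm yxca ghom ghf dxav bly nfnw
Hunk 5: at line 5 remove [neozk,pvldm,yxca] add [epwz,nzahx] -> 13 lines: xlm giqnr fcfb bfi ndx qgw epwz nzahx ghom ghf dxav bly nfnw
Final line count: 13

Answer: 13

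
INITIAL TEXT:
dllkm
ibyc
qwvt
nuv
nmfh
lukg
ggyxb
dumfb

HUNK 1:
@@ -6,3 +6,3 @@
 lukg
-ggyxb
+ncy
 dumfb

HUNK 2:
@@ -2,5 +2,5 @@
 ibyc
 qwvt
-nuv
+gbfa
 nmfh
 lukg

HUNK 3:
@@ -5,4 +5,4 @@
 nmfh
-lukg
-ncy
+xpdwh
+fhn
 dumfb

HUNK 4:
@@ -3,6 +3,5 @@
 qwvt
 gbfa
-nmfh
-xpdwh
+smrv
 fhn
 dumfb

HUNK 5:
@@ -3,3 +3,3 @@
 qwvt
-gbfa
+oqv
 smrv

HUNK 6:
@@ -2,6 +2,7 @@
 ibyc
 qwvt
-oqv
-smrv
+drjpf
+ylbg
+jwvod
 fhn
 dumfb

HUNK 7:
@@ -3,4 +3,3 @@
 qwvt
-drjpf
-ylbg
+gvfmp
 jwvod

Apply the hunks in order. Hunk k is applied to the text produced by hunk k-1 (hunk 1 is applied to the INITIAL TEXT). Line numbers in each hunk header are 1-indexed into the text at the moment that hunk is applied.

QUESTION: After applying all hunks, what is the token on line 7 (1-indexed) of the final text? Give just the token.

Hunk 1: at line 6 remove [ggyxb] add [ncy] -> 8 lines: dllkm ibyc qwvt nuv nmfh lukg ncy dumfb
Hunk 2: at line 2 remove [nuv] add [gbfa] -> 8 lines: dllkm ibyc qwvt gbfa nmfh lukg ncy dumfb
Hunk 3: at line 5 remove [lukg,ncy] add [xpdwh,fhn] -> 8 lines: dllkm ibyc qwvt gbfa nmfh xpdwh fhn dumfb
Hunk 4: at line 3 remove [nmfh,xpdwh] add [smrv] -> 7 lines: dllkm ibyc qwvt gbfa smrv fhn dumfb
Hunk 5: at line 3 remove [gbfa] add [oqv] -> 7 lines: dllkm ibyc qwvt oqv smrv fhn dumfb
Hunk 6: at line 2 remove [oqv,smrv] add [drjpf,ylbg,jwvod] -> 8 lines: dllkm ibyc qwvt drjpf ylbg jwvod fhn dumfb
Hunk 7: at line 3 remove [drjpf,ylbg] add [gvfmp] -> 7 lines: dllkm ibyc qwvt gvfmp jwvod fhn dumfb
Final line 7: dumfb

Answer: dumfb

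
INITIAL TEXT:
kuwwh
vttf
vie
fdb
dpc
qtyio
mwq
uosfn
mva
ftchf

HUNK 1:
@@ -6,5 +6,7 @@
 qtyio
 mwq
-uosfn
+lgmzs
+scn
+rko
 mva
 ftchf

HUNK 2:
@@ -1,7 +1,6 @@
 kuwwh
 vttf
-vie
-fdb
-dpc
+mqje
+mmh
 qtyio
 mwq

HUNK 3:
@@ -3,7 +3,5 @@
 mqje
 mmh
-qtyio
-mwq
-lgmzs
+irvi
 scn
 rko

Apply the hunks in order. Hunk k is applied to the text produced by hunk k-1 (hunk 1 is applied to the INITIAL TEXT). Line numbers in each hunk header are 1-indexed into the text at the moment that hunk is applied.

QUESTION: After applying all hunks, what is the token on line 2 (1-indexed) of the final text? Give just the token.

Answer: vttf

Derivation:
Hunk 1: at line 6 remove [uosfn] add [lgmzs,scn,rko] -> 12 lines: kuwwh vttf vie fdb dpc qtyio mwq lgmzs scn rko mva ftchf
Hunk 2: at line 1 remove [vie,fdb,dpc] add [mqje,mmh] -> 11 lines: kuwwh vttf mqje mmh qtyio mwq lgmzs scn rko mva ftchf
Hunk 3: at line 3 remove [qtyio,mwq,lgmzs] add [irvi] -> 9 lines: kuwwh vttf mqje mmh irvi scn rko mva ftchf
Final line 2: vttf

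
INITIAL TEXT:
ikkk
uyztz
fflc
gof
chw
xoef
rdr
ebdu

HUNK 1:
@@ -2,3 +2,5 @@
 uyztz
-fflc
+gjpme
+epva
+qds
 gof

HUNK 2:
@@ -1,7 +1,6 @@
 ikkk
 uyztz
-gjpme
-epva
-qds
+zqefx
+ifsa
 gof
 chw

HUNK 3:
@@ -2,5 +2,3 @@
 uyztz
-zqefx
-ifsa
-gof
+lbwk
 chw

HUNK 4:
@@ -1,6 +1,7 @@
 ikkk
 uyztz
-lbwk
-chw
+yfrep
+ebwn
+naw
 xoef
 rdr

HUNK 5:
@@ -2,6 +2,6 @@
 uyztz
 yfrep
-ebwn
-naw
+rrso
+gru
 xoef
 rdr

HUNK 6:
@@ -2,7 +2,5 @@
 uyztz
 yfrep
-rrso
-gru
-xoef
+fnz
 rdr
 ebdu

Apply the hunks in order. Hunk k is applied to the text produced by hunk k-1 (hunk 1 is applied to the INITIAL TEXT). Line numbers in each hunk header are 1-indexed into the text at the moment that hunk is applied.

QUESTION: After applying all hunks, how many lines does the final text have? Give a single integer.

Hunk 1: at line 2 remove [fflc] add [gjpme,epva,qds] -> 10 lines: ikkk uyztz gjpme epva qds gof chw xoef rdr ebdu
Hunk 2: at line 1 remove [gjpme,epva,qds] add [zqefx,ifsa] -> 9 lines: ikkk uyztz zqefx ifsa gof chw xoef rdr ebdu
Hunk 3: at line 2 remove [zqefx,ifsa,gof] add [lbwk] -> 7 lines: ikkk uyztz lbwk chw xoef rdr ebdu
Hunk 4: at line 1 remove [lbwk,chw] add [yfrep,ebwn,naw] -> 8 lines: ikkk uyztz yfrep ebwn naw xoef rdr ebdu
Hunk 5: at line 2 remove [ebwn,naw] add [rrso,gru] -> 8 lines: ikkk uyztz yfrep rrso gru xoef rdr ebdu
Hunk 6: at line 2 remove [rrso,gru,xoef] add [fnz] -> 6 lines: ikkk uyztz yfrep fnz rdr ebdu
Final line count: 6

Answer: 6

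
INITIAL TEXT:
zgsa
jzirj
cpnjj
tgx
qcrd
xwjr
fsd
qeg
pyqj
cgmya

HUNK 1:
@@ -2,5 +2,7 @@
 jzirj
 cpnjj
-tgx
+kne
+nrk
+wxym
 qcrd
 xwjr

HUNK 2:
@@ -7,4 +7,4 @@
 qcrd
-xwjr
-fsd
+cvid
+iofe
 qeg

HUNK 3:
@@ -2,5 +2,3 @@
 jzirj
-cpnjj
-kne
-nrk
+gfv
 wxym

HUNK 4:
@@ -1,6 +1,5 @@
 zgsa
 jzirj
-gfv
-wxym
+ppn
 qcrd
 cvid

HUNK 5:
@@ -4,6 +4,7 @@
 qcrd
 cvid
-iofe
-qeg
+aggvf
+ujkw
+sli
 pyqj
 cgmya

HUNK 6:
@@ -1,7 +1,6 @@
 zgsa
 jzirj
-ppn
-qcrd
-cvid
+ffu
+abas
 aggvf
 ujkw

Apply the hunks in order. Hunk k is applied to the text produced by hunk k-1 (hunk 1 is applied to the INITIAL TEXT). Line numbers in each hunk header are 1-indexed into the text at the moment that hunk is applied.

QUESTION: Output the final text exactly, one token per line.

Hunk 1: at line 2 remove [tgx] add [kne,nrk,wxym] -> 12 lines: zgsa jzirj cpnjj kne nrk wxym qcrd xwjr fsd qeg pyqj cgmya
Hunk 2: at line 7 remove [xwjr,fsd] add [cvid,iofe] -> 12 lines: zgsa jzirj cpnjj kne nrk wxym qcrd cvid iofe qeg pyqj cgmya
Hunk 3: at line 2 remove [cpnjj,kne,nrk] add [gfv] -> 10 lines: zgsa jzirj gfv wxym qcrd cvid iofe qeg pyqj cgmya
Hunk 4: at line 1 remove [gfv,wxym] add [ppn] -> 9 lines: zgsa jzirj ppn qcrd cvid iofe qeg pyqj cgmya
Hunk 5: at line 4 remove [iofe,qeg] add [aggvf,ujkw,sli] -> 10 lines: zgsa jzirj ppn qcrd cvid aggvf ujkw sli pyqj cgmya
Hunk 6: at line 1 remove [ppn,qcrd,cvid] add [ffu,abas] -> 9 lines: zgsa jzirj ffu abas aggvf ujkw sli pyqj cgmya

Answer: zgsa
jzirj
ffu
abas
aggvf
ujkw
sli
pyqj
cgmya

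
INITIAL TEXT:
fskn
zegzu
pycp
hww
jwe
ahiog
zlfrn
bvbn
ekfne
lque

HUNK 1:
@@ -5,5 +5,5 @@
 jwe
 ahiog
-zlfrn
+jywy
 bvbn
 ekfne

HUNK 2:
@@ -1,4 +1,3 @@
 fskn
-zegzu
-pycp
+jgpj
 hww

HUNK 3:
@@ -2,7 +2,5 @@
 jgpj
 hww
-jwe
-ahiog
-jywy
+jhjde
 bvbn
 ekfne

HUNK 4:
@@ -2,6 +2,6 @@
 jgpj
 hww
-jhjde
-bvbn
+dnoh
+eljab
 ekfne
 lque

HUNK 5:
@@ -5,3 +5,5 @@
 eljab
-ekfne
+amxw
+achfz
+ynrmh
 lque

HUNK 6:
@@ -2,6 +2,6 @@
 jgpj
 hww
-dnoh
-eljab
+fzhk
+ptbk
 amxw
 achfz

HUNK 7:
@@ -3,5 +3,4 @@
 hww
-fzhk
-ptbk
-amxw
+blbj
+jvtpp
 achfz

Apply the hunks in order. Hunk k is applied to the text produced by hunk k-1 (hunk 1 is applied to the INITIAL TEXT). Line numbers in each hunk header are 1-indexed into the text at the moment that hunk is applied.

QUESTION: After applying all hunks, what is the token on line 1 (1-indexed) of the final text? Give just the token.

Answer: fskn

Derivation:
Hunk 1: at line 5 remove [zlfrn] add [jywy] -> 10 lines: fskn zegzu pycp hww jwe ahiog jywy bvbn ekfne lque
Hunk 2: at line 1 remove [zegzu,pycp] add [jgpj] -> 9 lines: fskn jgpj hww jwe ahiog jywy bvbn ekfne lque
Hunk 3: at line 2 remove [jwe,ahiog,jywy] add [jhjde] -> 7 lines: fskn jgpj hww jhjde bvbn ekfne lque
Hunk 4: at line 2 remove [jhjde,bvbn] add [dnoh,eljab] -> 7 lines: fskn jgpj hww dnoh eljab ekfne lque
Hunk 5: at line 5 remove [ekfne] add [amxw,achfz,ynrmh] -> 9 lines: fskn jgpj hww dnoh eljab amxw achfz ynrmh lque
Hunk 6: at line 2 remove [dnoh,eljab] add [fzhk,ptbk] -> 9 lines: fskn jgpj hww fzhk ptbk amxw achfz ynrmh lque
Hunk 7: at line 3 remove [fzhk,ptbk,amxw] add [blbj,jvtpp] -> 8 lines: fskn jgpj hww blbj jvtpp achfz ynrmh lque
Final line 1: fskn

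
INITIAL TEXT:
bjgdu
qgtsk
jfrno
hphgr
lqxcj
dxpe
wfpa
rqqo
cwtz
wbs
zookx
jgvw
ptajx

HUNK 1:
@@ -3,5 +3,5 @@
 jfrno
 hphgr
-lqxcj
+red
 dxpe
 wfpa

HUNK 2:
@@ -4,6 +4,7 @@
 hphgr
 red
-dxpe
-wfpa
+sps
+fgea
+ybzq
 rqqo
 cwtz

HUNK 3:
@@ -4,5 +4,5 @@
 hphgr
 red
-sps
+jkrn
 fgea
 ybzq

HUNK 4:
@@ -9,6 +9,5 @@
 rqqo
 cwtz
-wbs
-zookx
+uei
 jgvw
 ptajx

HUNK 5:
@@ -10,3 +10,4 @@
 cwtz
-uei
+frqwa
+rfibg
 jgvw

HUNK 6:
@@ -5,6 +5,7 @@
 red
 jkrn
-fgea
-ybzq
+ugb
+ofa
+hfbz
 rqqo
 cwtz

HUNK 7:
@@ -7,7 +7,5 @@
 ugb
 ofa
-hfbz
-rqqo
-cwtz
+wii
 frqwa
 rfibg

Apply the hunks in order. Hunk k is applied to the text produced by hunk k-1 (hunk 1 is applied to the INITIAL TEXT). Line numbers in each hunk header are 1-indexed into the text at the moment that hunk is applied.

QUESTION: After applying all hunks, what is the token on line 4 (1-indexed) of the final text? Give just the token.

Answer: hphgr

Derivation:
Hunk 1: at line 3 remove [lqxcj] add [red] -> 13 lines: bjgdu qgtsk jfrno hphgr red dxpe wfpa rqqo cwtz wbs zookx jgvw ptajx
Hunk 2: at line 4 remove [dxpe,wfpa] add [sps,fgea,ybzq] -> 14 lines: bjgdu qgtsk jfrno hphgr red sps fgea ybzq rqqo cwtz wbs zookx jgvw ptajx
Hunk 3: at line 4 remove [sps] add [jkrn] -> 14 lines: bjgdu qgtsk jfrno hphgr red jkrn fgea ybzq rqqo cwtz wbs zookx jgvw ptajx
Hunk 4: at line 9 remove [wbs,zookx] add [uei] -> 13 lines: bjgdu qgtsk jfrno hphgr red jkrn fgea ybzq rqqo cwtz uei jgvw ptajx
Hunk 5: at line 10 remove [uei] add [frqwa,rfibg] -> 14 lines: bjgdu qgtsk jfrno hphgr red jkrn fgea ybzq rqqo cwtz frqwa rfibg jgvw ptajx
Hunk 6: at line 5 remove [fgea,ybzq] add [ugb,ofa,hfbz] -> 15 lines: bjgdu qgtsk jfrno hphgr red jkrn ugb ofa hfbz rqqo cwtz frqwa rfibg jgvw ptajx
Hunk 7: at line 7 remove [hfbz,rqqo,cwtz] add [wii] -> 13 lines: bjgdu qgtsk jfrno hphgr red jkrn ugb ofa wii frqwa rfibg jgvw ptajx
Final line 4: hphgr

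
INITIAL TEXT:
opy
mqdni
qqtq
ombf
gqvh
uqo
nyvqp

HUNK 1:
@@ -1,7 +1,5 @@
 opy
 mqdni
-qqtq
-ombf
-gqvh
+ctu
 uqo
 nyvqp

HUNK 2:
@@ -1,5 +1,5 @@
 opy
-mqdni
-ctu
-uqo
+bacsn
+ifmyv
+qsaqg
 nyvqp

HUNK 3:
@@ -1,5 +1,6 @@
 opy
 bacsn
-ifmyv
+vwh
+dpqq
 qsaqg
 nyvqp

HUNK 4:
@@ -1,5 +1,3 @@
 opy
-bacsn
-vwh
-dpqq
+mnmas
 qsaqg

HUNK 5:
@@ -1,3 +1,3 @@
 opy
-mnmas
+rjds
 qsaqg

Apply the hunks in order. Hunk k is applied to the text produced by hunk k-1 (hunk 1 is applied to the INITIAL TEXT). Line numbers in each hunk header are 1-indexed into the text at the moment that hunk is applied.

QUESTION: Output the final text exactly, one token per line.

Answer: opy
rjds
qsaqg
nyvqp

Derivation:
Hunk 1: at line 1 remove [qqtq,ombf,gqvh] add [ctu] -> 5 lines: opy mqdni ctu uqo nyvqp
Hunk 2: at line 1 remove [mqdni,ctu,uqo] add [bacsn,ifmyv,qsaqg] -> 5 lines: opy bacsn ifmyv qsaqg nyvqp
Hunk 3: at line 1 remove [ifmyv] add [vwh,dpqq] -> 6 lines: opy bacsn vwh dpqq qsaqg nyvqp
Hunk 4: at line 1 remove [bacsn,vwh,dpqq] add [mnmas] -> 4 lines: opy mnmas qsaqg nyvqp
Hunk 5: at line 1 remove [mnmas] add [rjds] -> 4 lines: opy rjds qsaqg nyvqp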